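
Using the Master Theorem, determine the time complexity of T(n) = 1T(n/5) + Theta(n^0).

Master Theorem for T(n) = 1T(n/5) + O(n^0):

a = 1, b = 5, c = 0
log_b(a) = log_5(1) = 0.0000

Case 2: c = 0 = log_5(1) = 0.0000
T(n) = O(n^0 log n) = O(log n)

For T(n) = 1T(n/5) + O(n^0): log_5(1) = 0.0000. This is Case 2 of the Master Theorem (c = log_b(a), equal work at all levels), giving O(log n).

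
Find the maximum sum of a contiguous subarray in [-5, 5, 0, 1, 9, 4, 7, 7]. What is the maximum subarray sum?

Using Kadane's algorithm on [-5, 5, 0, 1, 9, 4, 7, 7]:

Scanning through the array:
Position 1 (value 5): max_ending_here = 5, max_so_far = 5
Position 2 (value 0): max_ending_here = 5, max_so_far = 5
Position 3 (value 1): max_ending_here = 6, max_so_far = 6
Position 4 (value 9): max_ending_here = 15, max_so_far = 15
Position 5 (value 4): max_ending_here = 19, max_so_far = 19
Position 6 (value 7): max_ending_here = 26, max_so_far = 26
Position 7 (value 7): max_ending_here = 33, max_so_far = 33

Maximum subarray: [5, 0, 1, 9, 4, 7, 7]
Maximum sum: 33

The maximum subarray is [5, 0, 1, 9, 4, 7, 7] with sum 33. This subarray runs from index 1 to index 7.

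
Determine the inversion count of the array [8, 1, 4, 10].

Finding inversions in [8, 1, 4, 10]:

(0, 1): arr[0]=8 > arr[1]=1
(0, 2): arr[0]=8 > arr[2]=4

Total inversions: 2

The array has 2 inversion(s): (0,1), (0,2). Each pair (i,j) satisfies i < j and arr[i] > arr[j].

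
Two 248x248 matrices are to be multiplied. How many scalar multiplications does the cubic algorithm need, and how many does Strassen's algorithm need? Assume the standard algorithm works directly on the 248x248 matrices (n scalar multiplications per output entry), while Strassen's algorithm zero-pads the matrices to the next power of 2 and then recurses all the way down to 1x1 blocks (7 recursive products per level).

Matrix multiplication for 248x248 matrices:

Strassen's algorithm requires power-of-2 dimensions. Pad 248x248 to 256x256 (next power of 2).

Standard algorithm: 248^3 = 15252992 multiplications
Strassen's algorithm: 7^(log2(256)) = 7^8 = 5764801 multiplications
Savings: 15252992 - 5764801 = 9488191 multiplications

Standard: 15252992 multiplications (248^3). Strassen: 5764801 multiplications (7^8, after padding to 256x256). Strassen reduces 8 recursive multiplications to 7 at each level.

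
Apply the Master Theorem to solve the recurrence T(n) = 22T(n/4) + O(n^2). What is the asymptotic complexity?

Master Theorem for T(n) = 22T(n/4) + O(n^2):

a = 22, b = 4, c = 2
log_b(a) = log_4(22) = 2.2297

Case 1: c = 2 < log_4(22) = 2.2297
T(n) = O(n^(log_4 22))

For T(n) = 22T(n/4) + O(n^2): log_4(22) = 2.2297. This is Case 1 of the Master Theorem (c < log_b(a), work dominated by leaves), giving O(n^(log_4 22)).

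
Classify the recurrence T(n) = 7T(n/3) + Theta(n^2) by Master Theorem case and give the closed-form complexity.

Master Theorem for T(n) = 7T(n/3) + O(n^2):

a = 7, b = 3, c = 2
log_b(a) = log_3(7) = 1.7712

Case 3: c = 2 > log_3(7) = 1.7712
T(n) = O(n^2) = O(n^2)

For T(n) = 7T(n/3) + O(n^2): log_3(7) = 1.7712. This is Case 3 of the Master Theorem (c > log_b(a), work dominated by root), giving O(n^2).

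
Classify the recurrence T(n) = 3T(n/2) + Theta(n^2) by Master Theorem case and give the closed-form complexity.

Master Theorem for T(n) = 3T(n/2) + O(n^2):

a = 3, b = 2, c = 2
log_b(a) = log_2(3) = 1.5850

Case 3: c = 2 > log_2(3) = 1.5850
T(n) = O(n^2) = O(n^2)

For T(n) = 3T(n/2) + O(n^2): log_2(3) = 1.5850. This is Case 3 of the Master Theorem (c > log_b(a), work dominated by root), giving O(n^2).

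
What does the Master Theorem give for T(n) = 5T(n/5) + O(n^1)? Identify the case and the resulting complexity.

Master Theorem for T(n) = 5T(n/5) + O(n^1):

a = 5, b = 5, c = 1
log_b(a) = log_5(5) = 1.0000

Case 2: c = 1 = log_5(5) = 1.0000
T(n) = O(n^1 log n) = O(n log n)

For T(n) = 5T(n/5) + O(n^1): log_5(5) = 1.0000. This is Case 2 of the Master Theorem (c = log_b(a), equal work at all levels), giving O(n log n).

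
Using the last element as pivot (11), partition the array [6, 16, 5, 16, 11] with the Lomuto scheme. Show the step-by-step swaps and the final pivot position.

Lomuto partition with pivot = 11:

Initial array: [6, 16, 5, 16, 11]

arr[0]=6 <= 11: swap with position 0, array becomes [6, 16, 5, 16, 11]
arr[1]=16 > 11: no swap
arr[2]=5 <= 11: swap with position 1, array becomes [6, 5, 16, 16, 11]
arr[3]=16 > 11: no swap

Place pivot at position 2: [6, 5, 11, 16, 16]
Pivot position: 2

After partitioning with pivot 11, the array becomes [6, 5, 11, 16, 16]. The pivot is placed at index 2. All elements to the left of the pivot are <= 11, and all elements to the right are > 11.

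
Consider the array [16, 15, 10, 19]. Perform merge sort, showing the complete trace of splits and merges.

Merge sort trace:

Split: [16, 15, 10, 19] -> [16, 15] and [10, 19]
  Split: [16, 15] -> [16] and [15]
  Merge: [16] + [15] -> [15, 16]
  Split: [10, 19] -> [10] and [19]
  Merge: [10] + [19] -> [10, 19]
Merge: [15, 16] + [10, 19] -> [10, 15, 16, 19]

Final sorted array: [10, 15, 16, 19]

The merge sort proceeds by recursively splitting the array and merging sorted halves.
After all merges, the sorted array is [10, 15, 16, 19].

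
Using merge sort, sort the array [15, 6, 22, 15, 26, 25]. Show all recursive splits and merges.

Merge sort trace:

Split: [15, 6, 22, 15, 26, 25] -> [15, 6, 22] and [15, 26, 25]
  Split: [15, 6, 22] -> [15] and [6, 22]
    Split: [6, 22] -> [6] and [22]
    Merge: [6] + [22] -> [6, 22]
  Merge: [15] + [6, 22] -> [6, 15, 22]
  Split: [15, 26, 25] -> [15] and [26, 25]
    Split: [26, 25] -> [26] and [25]
    Merge: [26] + [25] -> [25, 26]
  Merge: [15] + [25, 26] -> [15, 25, 26]
Merge: [6, 15, 22] + [15, 25, 26] -> [6, 15, 15, 22, 25, 26]

Final sorted array: [6, 15, 15, 22, 25, 26]

The merge sort proceeds by recursively splitting the array and merging sorted halves.
After all merges, the sorted array is [6, 15, 15, 22, 25, 26].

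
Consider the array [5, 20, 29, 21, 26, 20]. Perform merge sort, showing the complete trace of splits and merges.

Merge sort trace:

Split: [5, 20, 29, 21, 26, 20] -> [5, 20, 29] and [21, 26, 20]
  Split: [5, 20, 29] -> [5] and [20, 29]
    Split: [20, 29] -> [20] and [29]
    Merge: [20] + [29] -> [20, 29]
  Merge: [5] + [20, 29] -> [5, 20, 29]
  Split: [21, 26, 20] -> [21] and [26, 20]
    Split: [26, 20] -> [26] and [20]
    Merge: [26] + [20] -> [20, 26]
  Merge: [21] + [20, 26] -> [20, 21, 26]
Merge: [5, 20, 29] + [20, 21, 26] -> [5, 20, 20, 21, 26, 29]

Final sorted array: [5, 20, 20, 21, 26, 29]

The merge sort proceeds by recursively splitting the array and merging sorted halves.
After all merges, the sorted array is [5, 20, 20, 21, 26, 29].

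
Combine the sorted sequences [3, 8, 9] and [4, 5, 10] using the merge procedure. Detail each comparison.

Merging process:

Compare 3 vs 4: take 3 from left. Merged: [3]
Compare 8 vs 4: take 4 from right. Merged: [3, 4]
Compare 8 vs 5: take 5 from right. Merged: [3, 4, 5]
Compare 8 vs 10: take 8 from left. Merged: [3, 4, 5, 8]
Compare 9 vs 10: take 9 from left. Merged: [3, 4, 5, 8, 9]
Append remaining from right: [10]. Merged: [3, 4, 5, 8, 9, 10]

Final merged array: [3, 4, 5, 8, 9, 10]
Total comparisons: 5

The merged array is [3, 4, 5, 8, 9, 10], requiring 5 comparisons. The merge step runs in O(n) time where n is the total number of elements.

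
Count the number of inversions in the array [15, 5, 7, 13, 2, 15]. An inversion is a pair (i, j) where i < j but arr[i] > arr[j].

Finding inversions in [15, 5, 7, 13, 2, 15]:

(0, 1): arr[0]=15 > arr[1]=5
(0, 2): arr[0]=15 > arr[2]=7
(0, 3): arr[0]=15 > arr[3]=13
(0, 4): arr[0]=15 > arr[4]=2
(1, 4): arr[1]=5 > arr[4]=2
(2, 4): arr[2]=7 > arr[4]=2
(3, 4): arr[3]=13 > arr[4]=2

Total inversions: 7

The array has 7 inversion(s): (0,1), (0,2), (0,3), (0,4), (1,4), (2,4), (3,4). Each pair (i,j) satisfies i < j and arr[i] > arr[j].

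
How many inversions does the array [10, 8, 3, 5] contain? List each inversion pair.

Finding inversions in [10, 8, 3, 5]:

(0, 1): arr[0]=10 > arr[1]=8
(0, 2): arr[0]=10 > arr[2]=3
(0, 3): arr[0]=10 > arr[3]=5
(1, 2): arr[1]=8 > arr[2]=3
(1, 3): arr[1]=8 > arr[3]=5

Total inversions: 5

The array has 5 inversion(s): (0,1), (0,2), (0,3), (1,2), (1,3). Each pair (i,j) satisfies i < j and arr[i] > arr[j].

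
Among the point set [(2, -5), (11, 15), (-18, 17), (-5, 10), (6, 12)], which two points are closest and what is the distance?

Computing all pairwise distances among 5 points:

d((2, -5), (11, 15)) = 21.9317
d((2, -5), (-18, 17)) = 29.7321
d((2, -5), (-5, 10)) = 16.5529
d((2, -5), (6, 12)) = 17.4642
d((11, 15), (-18, 17)) = 29.0689
d((11, 15), (-5, 10)) = 16.7631
d((11, 15), (6, 12)) = 5.831 <-- minimum
d((-18, 17), (-5, 10)) = 14.7648
d((-18, 17), (6, 12)) = 24.5153
d((-5, 10), (6, 12)) = 11.1803

Closest pair: (11, 15) and (6, 12) with distance 5.831

The closest pair is (11, 15) and (6, 12) with Euclidean distance 5.831. For 5 points, brute-force pairwise comparison is shown above. For large n, the divide-and-conquer algorithm (sort by x, recurse on halves, check the dividing strip) achieves O(n log n).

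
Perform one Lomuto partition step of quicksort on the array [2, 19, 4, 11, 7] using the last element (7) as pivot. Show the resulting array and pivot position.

Lomuto partition with pivot = 7:

Initial array: [2, 19, 4, 11, 7]

arr[0]=2 <= 7: swap with position 0, array becomes [2, 19, 4, 11, 7]
arr[1]=19 > 7: no swap
arr[2]=4 <= 7: swap with position 1, array becomes [2, 4, 19, 11, 7]
arr[3]=11 > 7: no swap

Place pivot at position 2: [2, 4, 7, 11, 19]
Pivot position: 2

After partitioning with pivot 7, the array becomes [2, 4, 7, 11, 19]. The pivot is placed at index 2. All elements to the left of the pivot are <= 7, and all elements to the right are > 7.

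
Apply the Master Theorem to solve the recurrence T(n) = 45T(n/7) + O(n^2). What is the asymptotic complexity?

Master Theorem for T(n) = 45T(n/7) + O(n^2):

a = 45, b = 7, c = 2
log_b(a) = log_7(45) = 1.9562

Case 3: c = 2 > log_7(45) = 1.9562
T(n) = O(n^2) = O(n^2)

For T(n) = 45T(n/7) + O(n^2): log_7(45) = 1.9562. This is Case 3 of the Master Theorem (c > log_b(a), work dominated by root), giving O(n^2).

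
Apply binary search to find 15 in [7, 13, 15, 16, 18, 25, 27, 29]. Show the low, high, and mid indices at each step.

Binary search for 15 in [7, 13, 15, 16, 18, 25, 27, 29]:

lo=0, hi=7, mid=3, arr[mid]=16 -> 16 > 15, search left half
lo=0, hi=2, mid=1, arr[mid]=13 -> 13 < 15, search right half
lo=2, hi=2, mid=2, arr[mid]=15 -> Found target at index 2!

Binary search finds 15 at index 2 after 3 comparisons. The search repeatedly halves the search space by comparing with the middle element.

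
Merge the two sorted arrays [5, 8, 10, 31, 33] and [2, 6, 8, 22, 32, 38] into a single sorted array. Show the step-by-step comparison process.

Merging process:

Compare 5 vs 2: take 2 from right. Merged: [2]
Compare 5 vs 6: take 5 from left. Merged: [2, 5]
Compare 8 vs 6: take 6 from right. Merged: [2, 5, 6]
Compare 8 vs 8: take 8 from left. Merged: [2, 5, 6, 8]
Compare 10 vs 8: take 8 from right. Merged: [2, 5, 6, 8, 8]
Compare 10 vs 22: take 10 from left. Merged: [2, 5, 6, 8, 8, 10]
Compare 31 vs 22: take 22 from right. Merged: [2, 5, 6, 8, 8, 10, 22]
Compare 31 vs 32: take 31 from left. Merged: [2, 5, 6, 8, 8, 10, 22, 31]
Compare 33 vs 32: take 32 from right. Merged: [2, 5, 6, 8, 8, 10, 22, 31, 32]
Compare 33 vs 38: take 33 from left. Merged: [2, 5, 6, 8, 8, 10, 22, 31, 32, 33]
Append remaining from right: [38]. Merged: [2, 5, 6, 8, 8, 10, 22, 31, 32, 33, 38]

Final merged array: [2, 5, 6, 8, 8, 10, 22, 31, 32, 33, 38]
Total comparisons: 10

The merged array is [2, 5, 6, 8, 8, 10, 22, 31, 32, 33, 38], requiring 10 comparisons. The merge step runs in O(n) time where n is the total number of elements.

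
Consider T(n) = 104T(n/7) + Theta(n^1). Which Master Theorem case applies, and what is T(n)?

Master Theorem for T(n) = 104T(n/7) + O(n^1):

a = 104, b = 7, c = 1
log_b(a) = log_7(104) = 2.3867

Case 1: c = 1 < log_7(104) = 2.3867
T(n) = O(n^(log_7 104))

For T(n) = 104T(n/7) + O(n^1): log_7(104) = 2.3867. This is Case 1 of the Master Theorem (c < log_b(a), work dominated by leaves), giving O(n^(log_7 104)).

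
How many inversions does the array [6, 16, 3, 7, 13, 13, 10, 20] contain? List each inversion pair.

Finding inversions in [6, 16, 3, 7, 13, 13, 10, 20]:

(0, 2): arr[0]=6 > arr[2]=3
(1, 2): arr[1]=16 > arr[2]=3
(1, 3): arr[1]=16 > arr[3]=7
(1, 4): arr[1]=16 > arr[4]=13
(1, 5): arr[1]=16 > arr[5]=13
(1, 6): arr[1]=16 > arr[6]=10
(4, 6): arr[4]=13 > arr[6]=10
(5, 6): arr[5]=13 > arr[6]=10

Total inversions: 8

The array has 8 inversion(s): (0,2), (1,2), (1,3), (1,4), (1,5), (1,6), (4,6), (5,6). Each pair (i,j) satisfies i < j and arr[i] > arr[j].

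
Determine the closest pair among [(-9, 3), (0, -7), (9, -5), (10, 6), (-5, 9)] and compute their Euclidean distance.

Computing all pairwise distances among 5 points:

d((-9, 3), (0, -7)) = 13.4536
d((-9, 3), (9, -5)) = 19.6977
d((-9, 3), (10, 6)) = 19.2354
d((-9, 3), (-5, 9)) = 7.2111 <-- minimum
d((0, -7), (9, -5)) = 9.2195
d((0, -7), (10, 6)) = 16.4012
d((0, -7), (-5, 9)) = 16.7631
d((9, -5), (10, 6)) = 11.0454
d((9, -5), (-5, 9)) = 19.799
d((10, 6), (-5, 9)) = 15.2971

Closest pair: (-9, 3) and (-5, 9) with distance 7.2111

The closest pair is (-9, 3) and (-5, 9) with Euclidean distance 7.2111. For 5 points, brute-force pairwise comparison is shown above. For large n, the divide-and-conquer algorithm (sort by x, recurse on halves, check the dividing strip) achieves O(n log n).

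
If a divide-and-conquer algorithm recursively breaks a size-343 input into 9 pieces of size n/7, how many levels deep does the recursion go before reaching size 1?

For divide and conquer with division factor 7:

Problem sizes at each level:
Level 0: 343
Level 1: 49
Level 2: 7
Level 3: 1

The root is level 0 and the size-1 base case is level 3 (the tree spans levels 0 through 3, i.e. 4 levels counting the root), so the depth is the number of divisions: log_7(343) = 3

The recursion tree depth is log_7(343) = 3. At each level, the problem size is divided by 7, so it takes 3 divisions to reduce to a base case of size 1. The algorithm makes 9 recursive calls at each level.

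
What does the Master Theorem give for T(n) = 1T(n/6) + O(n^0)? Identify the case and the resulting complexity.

Master Theorem for T(n) = 1T(n/6) + O(n^0):

a = 1, b = 6, c = 0
log_b(a) = log_6(1) = 0.0000

Case 2: c = 0 = log_6(1) = 0.0000
T(n) = O(n^0 log n) = O(log n)

For T(n) = 1T(n/6) + O(n^0): log_6(1) = 0.0000. This is Case 2 of the Master Theorem (c = log_b(a), equal work at all levels), giving O(log n).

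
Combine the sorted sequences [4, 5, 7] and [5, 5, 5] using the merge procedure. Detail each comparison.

Merging process:

Compare 4 vs 5: take 4 from left. Merged: [4]
Compare 5 vs 5: take 5 from left. Merged: [4, 5]
Compare 7 vs 5: take 5 from right. Merged: [4, 5, 5]
Compare 7 vs 5: take 5 from right. Merged: [4, 5, 5, 5]
Compare 7 vs 5: take 5 from right. Merged: [4, 5, 5, 5, 5]
Append remaining from left: [7]. Merged: [4, 5, 5, 5, 5, 7]

Final merged array: [4, 5, 5, 5, 5, 7]
Total comparisons: 5

The merged array is [4, 5, 5, 5, 5, 7], requiring 5 comparisons. The merge step runs in O(n) time where n is the total number of elements.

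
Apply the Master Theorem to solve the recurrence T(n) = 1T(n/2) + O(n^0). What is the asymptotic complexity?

Master Theorem for T(n) = 1T(n/2) + O(n^0):

a = 1, b = 2, c = 0
log_b(a) = log_2(1) = 0.0000

Case 2: c = 0 = log_2(1) = 0.0000
T(n) = O(n^0 log n) = O(log n)

For T(n) = 1T(n/2) + O(n^0): log_2(1) = 0.0000. This is Case 2 of the Master Theorem (c = log_b(a), equal work at all levels), giving O(log n).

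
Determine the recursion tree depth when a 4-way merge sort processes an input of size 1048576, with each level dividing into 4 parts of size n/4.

For divide and conquer with division factor 4:

Problem sizes at each level:
Level 0: 1048576
Level 1: 262144
Level 2: 65536
Level 3: 16384
Level 4: 4096
Level 5: 1024
Level 6: 256
Level 7: 64
Level 8: 16
Level 9: 4
Level 10: 1

The root is level 0 and the size-1 base case is level 10 (the tree spans levels 0 through 10, i.e. 11 levels counting the root), so the depth is the number of divisions: log_4(1048576) = 10

The recursion tree depth is log_4(1048576) = 10. At each level, the problem size is divided by 4, so it takes 10 divisions to reduce to a base case of size 1. The algorithm makes 4 recursive calls at each level.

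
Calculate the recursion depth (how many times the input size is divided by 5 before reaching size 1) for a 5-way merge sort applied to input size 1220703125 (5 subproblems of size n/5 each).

For divide and conquer with division factor 5:

Problem sizes at each level:
Level 0: 1220703125
Level 1: 244140625
Level 2: 48828125
Level 3: 9765625
Level 4: 1953125
Level 5: 390625
Level 6: 78125
Level 7: 15625
Level 8: 3125
Level 9: 625
Level 10: 125
Level 11: 25
Level 12: 5
Level 13: 1

The root is level 0 and the size-1 base case is level 13 (the tree spans levels 0 through 13, i.e. 14 levels counting the root), so the depth is the number of divisions: log_5(1220703125) = 13

The recursion tree depth is log_5(1220703125) = 13. At each level, the problem size is divided by 5, so it takes 13 divisions to reduce to a base case of size 1. The algorithm makes 5 recursive calls at each level.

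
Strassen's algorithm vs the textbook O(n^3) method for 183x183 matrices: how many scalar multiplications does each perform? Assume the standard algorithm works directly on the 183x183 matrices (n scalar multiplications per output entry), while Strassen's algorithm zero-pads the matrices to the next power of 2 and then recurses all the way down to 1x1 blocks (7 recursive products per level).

Matrix multiplication for 183x183 matrices:

Strassen's algorithm requires power-of-2 dimensions. Pad 183x183 to 256x256 (next power of 2).

Standard algorithm: 183^3 = 6128487 multiplications
Strassen's algorithm: 7^(log2(256)) = 7^8 = 5764801 multiplications
Savings: 6128487 - 5764801 = 363686 multiplications

Standard: 6128487 multiplications (183^3). Strassen: 5764801 multiplications (7^8, after padding to 256x256). Strassen reduces 8 recursive multiplications to 7 at each level.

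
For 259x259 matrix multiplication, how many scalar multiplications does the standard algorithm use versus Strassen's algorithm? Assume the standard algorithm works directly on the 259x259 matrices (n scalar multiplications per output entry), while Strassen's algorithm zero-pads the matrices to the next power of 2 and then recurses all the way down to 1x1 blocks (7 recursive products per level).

Matrix multiplication for 259x259 matrices:

Strassen's algorithm requires power-of-2 dimensions. Pad 259x259 to 512x512 (next power of 2).

Standard algorithm: 259^3 = 17373979 multiplications
Strassen's algorithm: 7^(log2(512)) = 7^9 = 40353607 multiplications
Difference: 17373979 - 40353607 = -22979628 (Strassen uses MORE here due to padding overhead — for small or just-over-power-of-2 n, padding can outweigh the per-level savings)

Standard: 17373979 multiplications (259^3). Strassen: 40353607 multiplications (7^9, after padding to 512x512). Strassen reduces 8 recursive multiplications to 7 at each level.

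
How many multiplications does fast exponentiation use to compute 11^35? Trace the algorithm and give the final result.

Computing 11^35 by squaring (build up from 11^1; each line after the first costs one multiplication):

11^1 = 11
11^2 = (11^1)^2 = 11^2 = 121
11^4 = (11^2)^2 = 121^2 = 14641
11^8 = (11^4)^2 = 14641^2 = 214358881
11^16 = (11^8)^2 = 214358881^2 = 45949729863572161
11^17 = 11 * 11^16 = 11 * 45949729863572161 = 505447028499293771
11^34 = (11^17)^2 = 505447028499293771^2 = 255476698618765889551019445759400441
11^35 = 11 * 11^34 = 11 * 255476698618765889551019445759400441 = 2810243684806424785061213903353404851

Result: 2810243684806424785061213903353404851
Multiplications needed: 7 (7 lines after 11^1)

11^35 = 2810243684806424785061213903353404851. Using exponentiation by squaring, this requires 7 multiplications. The key idea: if the exponent is even, square the half-power; if odd, multiply by the base once.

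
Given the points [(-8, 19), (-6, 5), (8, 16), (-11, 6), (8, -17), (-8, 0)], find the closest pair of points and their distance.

Computing all pairwise distances among 6 points:

d((-8, 19), (-6, 5)) = 14.1421
d((-8, 19), (8, 16)) = 16.2788
d((-8, 19), (-11, 6)) = 13.3417
d((-8, 19), (8, -17)) = 39.3954
d((-8, 19), (-8, 0)) = 19.0
d((-6, 5), (8, 16)) = 17.8045
d((-6, 5), (-11, 6)) = 5.099 <-- minimum
d((-6, 5), (8, -17)) = 26.0768
d((-6, 5), (-8, 0)) = 5.3852
d((8, 16), (-11, 6)) = 21.4709
d((8, 16), (8, -17)) = 33.0
d((8, 16), (-8, 0)) = 22.6274
d((-11, 6), (8, -17)) = 29.8329
d((-11, 6), (-8, 0)) = 6.7082
d((8, -17), (-8, 0)) = 23.3452

Closest pair: (-6, 5) and (-11, 6) with distance 5.099

The closest pair is (-6, 5) and (-11, 6) with Euclidean distance 5.099. For 6 points, brute-force pairwise comparison is shown above. For large n, the divide-and-conquer algorithm (sort by x, recurse on halves, check the dividing strip) achieves O(n log n).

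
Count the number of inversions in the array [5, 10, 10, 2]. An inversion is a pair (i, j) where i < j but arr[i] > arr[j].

Finding inversions in [5, 10, 10, 2]:

(0, 3): arr[0]=5 > arr[3]=2
(1, 3): arr[1]=10 > arr[3]=2
(2, 3): arr[2]=10 > arr[3]=2

Total inversions: 3

The array has 3 inversion(s): (0,3), (1,3), (2,3). Each pair (i,j) satisfies i < j and arr[i] > arr[j].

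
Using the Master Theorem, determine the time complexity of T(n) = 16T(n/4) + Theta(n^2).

Master Theorem for T(n) = 16T(n/4) + O(n^2):

a = 16, b = 4, c = 2
log_b(a) = log_4(16) = 2.0000

Case 2: c = 2 = log_4(16) = 2.0000
T(n) = O(n^2 log n) = O(n^2 log n)

For T(n) = 16T(n/4) + O(n^2): log_4(16) = 2.0000. This is Case 2 of the Master Theorem (c = log_b(a), equal work at all levels), giving O(n^2 log n).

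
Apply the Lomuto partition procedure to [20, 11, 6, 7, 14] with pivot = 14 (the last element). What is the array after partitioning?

Lomuto partition with pivot = 14:

Initial array: [20, 11, 6, 7, 14]

arr[0]=20 > 14: no swap
arr[1]=11 <= 14: swap with position 0, array becomes [11, 20, 6, 7, 14]
arr[2]=6 <= 14: swap with position 1, array becomes [11, 6, 20, 7, 14]
arr[3]=7 <= 14: swap with position 2, array becomes [11, 6, 7, 20, 14]

Place pivot at position 3: [11, 6, 7, 14, 20]
Pivot position: 3

After partitioning with pivot 14, the array becomes [11, 6, 7, 14, 20]. The pivot is placed at index 3. All elements to the left of the pivot are <= 14, and all elements to the right are > 14.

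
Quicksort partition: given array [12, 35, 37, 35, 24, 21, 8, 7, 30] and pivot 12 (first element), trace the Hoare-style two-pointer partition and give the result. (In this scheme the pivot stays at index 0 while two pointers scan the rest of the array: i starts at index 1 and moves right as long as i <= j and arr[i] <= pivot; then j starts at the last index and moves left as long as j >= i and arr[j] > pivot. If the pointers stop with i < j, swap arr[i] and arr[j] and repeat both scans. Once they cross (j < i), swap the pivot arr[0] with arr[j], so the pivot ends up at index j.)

Hoare-style two-pointer partition with pivot = 12:

Initial array: [12, 35, 37, 35, 24, 21, 8, 7, 30]

Pointers start at i = 1, j = 8.
i stops at index 1 (arr[1]=35 > 12), j stops at index 7 (arr[7]=7 <= 12): swap arr[1] and arr[7], array becomes [12, 7, 37, 35, 24, 21, 8, 35, 30]
i stops at index 2 (arr[2]=37 > 12), j stops at index 6 (arr[6]=8 <= 12): swap arr[2] and arr[6], array becomes [12, 7, 8, 35, 24, 21, 37, 35, 30]
i ends at 3, j ends at 2: the pointers have crossed (j < i), so scanning stops.

Swap pivot arr[0] with arr[2] to place pivot at position 2: [8, 7, 12, 35, 24, 21, 37, 35, 30]
Pivot position: 2

After partitioning with pivot 12, the array becomes [8, 7, 12, 35, 24, 21, 37, 35, 30]. The pivot is placed at index 2. All elements to the left of the pivot are <= 12, and all elements to the right are > 12.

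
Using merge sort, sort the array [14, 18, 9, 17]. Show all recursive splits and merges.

Merge sort trace:

Split: [14, 18, 9, 17] -> [14, 18] and [9, 17]
  Split: [14, 18] -> [14] and [18]
  Merge: [14] + [18] -> [14, 18]
  Split: [9, 17] -> [9] and [17]
  Merge: [9] + [17] -> [9, 17]
Merge: [14, 18] + [9, 17] -> [9, 14, 17, 18]

Final sorted array: [9, 14, 17, 18]

The merge sort proceeds by recursively splitting the array and merging sorted halves.
After all merges, the sorted array is [9, 14, 17, 18].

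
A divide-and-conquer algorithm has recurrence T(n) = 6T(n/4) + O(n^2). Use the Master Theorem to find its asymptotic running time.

Master Theorem for T(n) = 6T(n/4) + O(n^2):

a = 6, b = 4, c = 2
log_b(a) = log_4(6) = 1.2925

Case 3: c = 2 > log_4(6) = 1.2925
T(n) = O(n^2) = O(n^2)

For T(n) = 6T(n/4) + O(n^2): log_4(6) = 1.2925. This is Case 3 of the Master Theorem (c > log_b(a), work dominated by root), giving O(n^2).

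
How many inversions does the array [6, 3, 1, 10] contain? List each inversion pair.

Finding inversions in [6, 3, 1, 10]:

(0, 1): arr[0]=6 > arr[1]=3
(0, 2): arr[0]=6 > arr[2]=1
(1, 2): arr[1]=3 > arr[2]=1

Total inversions: 3

The array has 3 inversion(s): (0,1), (0,2), (1,2). Each pair (i,j) satisfies i < j and arr[i] > arr[j].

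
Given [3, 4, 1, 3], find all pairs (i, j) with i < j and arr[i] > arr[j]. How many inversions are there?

Finding inversions in [3, 4, 1, 3]:

(0, 2): arr[0]=3 > arr[2]=1
(1, 2): arr[1]=4 > arr[2]=1
(1, 3): arr[1]=4 > arr[3]=3

Total inversions: 3

The array has 3 inversion(s): (0,2), (1,2), (1,3). Each pair (i,j) satisfies i < j and arr[i] > arr[j].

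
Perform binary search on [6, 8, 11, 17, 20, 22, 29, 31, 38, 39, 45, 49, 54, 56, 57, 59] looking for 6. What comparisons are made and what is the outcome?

Binary search for 6 in [6, 8, 11, 17, 20, 22, 29, 31, 38, 39, 45, 49, 54, 56, 57, 59]:

lo=0, hi=15, mid=7, arr[mid]=31 -> 31 > 6, search left half
lo=0, hi=6, mid=3, arr[mid]=17 -> 17 > 6, search left half
lo=0, hi=2, mid=1, arr[mid]=8 -> 8 > 6, search left half
lo=0, hi=0, mid=0, arr[mid]=6 -> Found target at index 0!

Binary search finds 6 at index 0 after 4 comparisons. The search repeatedly halves the search space by comparing with the middle element.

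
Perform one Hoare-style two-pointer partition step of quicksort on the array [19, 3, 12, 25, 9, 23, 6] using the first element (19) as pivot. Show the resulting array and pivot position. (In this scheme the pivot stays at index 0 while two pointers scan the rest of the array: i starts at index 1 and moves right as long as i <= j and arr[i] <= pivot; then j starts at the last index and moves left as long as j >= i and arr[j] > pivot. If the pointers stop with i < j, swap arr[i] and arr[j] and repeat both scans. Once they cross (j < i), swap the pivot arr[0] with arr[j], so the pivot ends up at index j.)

Hoare-style two-pointer partition with pivot = 19:

Initial array: [19, 3, 12, 25, 9, 23, 6]

Pointers start at i = 1, j = 6.
i stops at index 3 (arr[3]=25 > 19), j stops at index 6 (arr[6]=6 <= 19): swap arr[3] and arr[6], array becomes [19, 3, 12, 6, 9, 23, 25]
i ends at 5, j ends at 4: the pointers have crossed (j < i), so scanning stops.

Swap pivot arr[0] with arr[4] to place pivot at position 4: [9, 3, 12, 6, 19, 23, 25]
Pivot position: 4

After partitioning with pivot 19, the array becomes [9, 3, 12, 6, 19, 23, 25]. The pivot is placed at index 4. All elements to the left of the pivot are <= 19, and all elements to the right are > 19.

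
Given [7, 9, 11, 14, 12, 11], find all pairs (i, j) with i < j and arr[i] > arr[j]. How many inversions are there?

Finding inversions in [7, 9, 11, 14, 12, 11]:

(3, 4): arr[3]=14 > arr[4]=12
(3, 5): arr[3]=14 > arr[5]=11
(4, 5): arr[4]=12 > arr[5]=11

Total inversions: 3

The array has 3 inversion(s): (3,4), (3,5), (4,5). Each pair (i,j) satisfies i < j and arr[i] > arr[j].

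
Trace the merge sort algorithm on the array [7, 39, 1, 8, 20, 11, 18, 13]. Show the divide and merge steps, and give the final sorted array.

Merge sort trace:

Split: [7, 39, 1, 8, 20, 11, 18, 13] -> [7, 39, 1, 8] and [20, 11, 18, 13]
  Split: [7, 39, 1, 8] -> [7, 39] and [1, 8]
    Split: [7, 39] -> [7] and [39]
    Merge: [7] + [39] -> [7, 39]
    Split: [1, 8] -> [1] and [8]
    Merge: [1] + [8] -> [1, 8]
  Merge: [7, 39] + [1, 8] -> [1, 7, 8, 39]
  Split: [20, 11, 18, 13] -> [20, 11] and [18, 13]
    Split: [20, 11] -> [20] and [11]
    Merge: [20] + [11] -> [11, 20]
    Split: [18, 13] -> [18] and [13]
    Merge: [18] + [13] -> [13, 18]
  Merge: [11, 20] + [13, 18] -> [11, 13, 18, 20]
Merge: [1, 7, 8, 39] + [11, 13, 18, 20] -> [1, 7, 8, 11, 13, 18, 20, 39]

Final sorted array: [1, 7, 8, 11, 13, 18, 20, 39]

The merge sort proceeds by recursively splitting the array and merging sorted halves.
After all merges, the sorted array is [1, 7, 8, 11, 13, 18, 20, 39].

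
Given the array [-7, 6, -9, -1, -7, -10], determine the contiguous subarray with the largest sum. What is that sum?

Using Kadane's algorithm on [-7, 6, -9, -1, -7, -10]:

Scanning through the array:
Position 1 (value 6): max_ending_here = 6, max_so_far = 6
Position 2 (value -9): max_ending_here = -3, max_so_far = 6
Position 3 (value -1): max_ending_here = -1, max_so_far = 6
Position 4 (value -7): max_ending_here = -7, max_so_far = 6
Position 5 (value -10): max_ending_here = -10, max_so_far = 6

Maximum subarray: [6]
Maximum sum: 6

The maximum subarray is [6] with sum 6. This subarray runs from index 1 to index 1.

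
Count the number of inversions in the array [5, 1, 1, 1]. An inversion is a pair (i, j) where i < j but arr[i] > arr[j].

Finding inversions in [5, 1, 1, 1]:

(0, 1): arr[0]=5 > arr[1]=1
(0, 2): arr[0]=5 > arr[2]=1
(0, 3): arr[0]=5 > arr[3]=1

Total inversions: 3

The array has 3 inversion(s): (0,1), (0,2), (0,3). Each pair (i,j) satisfies i < j and arr[i] > arr[j].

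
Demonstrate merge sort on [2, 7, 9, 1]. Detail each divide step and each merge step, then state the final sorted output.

Merge sort trace:

Split: [2, 7, 9, 1] -> [2, 7] and [9, 1]
  Split: [2, 7] -> [2] and [7]
  Merge: [2] + [7] -> [2, 7]
  Split: [9, 1] -> [9] and [1]
  Merge: [9] + [1] -> [1, 9]
Merge: [2, 7] + [1, 9] -> [1, 2, 7, 9]

Final sorted array: [1, 2, 7, 9]

The merge sort proceeds by recursively splitting the array and merging sorted halves.
After all merges, the sorted array is [1, 2, 7, 9].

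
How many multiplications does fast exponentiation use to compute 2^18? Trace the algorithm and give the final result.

Computing 2^18 by squaring (build up from 2^1; each line after the first costs one multiplication):

2^1 = 2
2^2 = (2^1)^2 = 2^2 = 4
2^4 = (2^2)^2 = 4^2 = 16
2^8 = (2^4)^2 = 16^2 = 256
2^9 = 2 * 2^8 = 2 * 256 = 512
2^18 = (2^9)^2 = 512^2 = 262144

Result: 262144
Multiplications needed: 5 (5 lines after 2^1)

2^18 = 262144. Using exponentiation by squaring, this requires 5 multiplications. The key idea: if the exponent is even, square the half-power; if odd, multiply by the base once.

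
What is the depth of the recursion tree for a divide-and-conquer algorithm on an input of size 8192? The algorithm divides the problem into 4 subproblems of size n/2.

For divide and conquer with division factor 2:

Problem sizes at each level:
Level 0: 8192
Level 1: 4096
Level 2: 2048
Level 3: 1024
Level 4: 512
Level 5: 256
Level 6: 128
Level 7: 64
Level 8: 32
Level 9: 16
Level 10: 8
Level 11: 4
Level 12: 2
Level 13: 1

The root is level 0 and the size-1 base case is level 13 (the tree spans levels 0 through 13, i.e. 14 levels counting the root), so the depth is the number of divisions: log_2(8192) = 13

The recursion tree depth is log_2(8192) = 13. At each level, the problem size is divided by 2, so it takes 13 divisions to reduce to a base case of size 1. The algorithm makes 4 recursive calls at each level.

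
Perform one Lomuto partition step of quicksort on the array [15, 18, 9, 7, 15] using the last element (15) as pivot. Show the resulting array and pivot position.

Lomuto partition with pivot = 15:

Initial array: [15, 18, 9, 7, 15]

arr[0]=15 <= 15: swap with position 0, array becomes [15, 18, 9, 7, 15]
arr[1]=18 > 15: no swap
arr[2]=9 <= 15: swap with position 1, array becomes [15, 9, 18, 7, 15]
arr[3]=7 <= 15: swap with position 2, array becomes [15, 9, 7, 18, 15]

Place pivot at position 3: [15, 9, 7, 15, 18]
Pivot position: 3

After partitioning with pivot 15, the array becomes [15, 9, 7, 15, 18]. The pivot is placed at index 3. All elements to the left of the pivot are <= 15, and all elements to the right are > 15.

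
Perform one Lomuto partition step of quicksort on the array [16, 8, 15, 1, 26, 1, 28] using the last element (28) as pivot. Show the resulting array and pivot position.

Lomuto partition with pivot = 28:

Initial array: [16, 8, 15, 1, 26, 1, 28]

arr[0]=16 <= 28: swap with position 0, array becomes [16, 8, 15, 1, 26, 1, 28]
arr[1]=8 <= 28: swap with position 1, array becomes [16, 8, 15, 1, 26, 1, 28]
arr[2]=15 <= 28: swap with position 2, array becomes [16, 8, 15, 1, 26, 1, 28]
arr[3]=1 <= 28: swap with position 3, array becomes [16, 8, 15, 1, 26, 1, 28]
arr[4]=26 <= 28: swap with position 4, array becomes [16, 8, 15, 1, 26, 1, 28]
arr[5]=1 <= 28: swap with position 5, array becomes [16, 8, 15, 1, 26, 1, 28]

Place pivot at position 6: [16, 8, 15, 1, 26, 1, 28]
Pivot position: 6

After partitioning with pivot 28, the array becomes [16, 8, 15, 1, 26, 1, 28]. The pivot is placed at index 6. All elements to the left of the pivot are <= 28, and all elements to the right are > 28.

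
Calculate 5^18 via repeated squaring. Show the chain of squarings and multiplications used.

Computing 5^18 by squaring (build up from 5^1; each line after the first costs one multiplication):

5^1 = 5
5^2 = (5^1)^2 = 5^2 = 25
5^4 = (5^2)^2 = 25^2 = 625
5^8 = (5^4)^2 = 625^2 = 390625
5^9 = 5 * 5^8 = 5 * 390625 = 1953125
5^18 = (5^9)^2 = 1953125^2 = 3814697265625

Result: 3814697265625
Multiplications needed: 5 (5 lines after 5^1)

5^18 = 3814697265625. Using exponentiation by squaring, this requires 5 multiplications. The key idea: if the exponent is even, square the half-power; if odd, multiply by the base once.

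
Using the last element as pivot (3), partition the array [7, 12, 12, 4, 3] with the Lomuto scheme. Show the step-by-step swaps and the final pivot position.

Lomuto partition with pivot = 3:

Initial array: [7, 12, 12, 4, 3]

arr[0]=7 > 3: no swap
arr[1]=12 > 3: no swap
arr[2]=12 > 3: no swap
arr[3]=4 > 3: no swap

Place pivot at position 0: [3, 12, 12, 4, 7]
Pivot position: 0

After partitioning with pivot 3, the array becomes [3, 12, 12, 4, 7]. The pivot is placed at index 0. All elements to the left of the pivot are <= 3, and all elements to the right are > 3.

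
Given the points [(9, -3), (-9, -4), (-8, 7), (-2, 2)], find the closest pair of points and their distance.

Computing all pairwise distances among 4 points:

d((9, -3), (-9, -4)) = 18.0278
d((9, -3), (-8, 7)) = 19.7231
d((9, -3), (-2, 2)) = 12.083
d((-9, -4), (-8, 7)) = 11.0454
d((-9, -4), (-2, 2)) = 9.2195
d((-8, 7), (-2, 2)) = 7.8102 <-- minimum

Closest pair: (-8, 7) and (-2, 2) with distance 7.8102

The closest pair is (-8, 7) and (-2, 2) with Euclidean distance 7.8102. For 4 points, brute-force pairwise comparison is shown above. For large n, the divide-and-conquer algorithm (sort by x, recurse on halves, check the dividing strip) achieves O(n log n).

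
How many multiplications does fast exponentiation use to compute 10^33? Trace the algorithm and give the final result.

Computing 10^33 by squaring (build up from 10^1; each line after the first costs one multiplication):

10^1 = 10
10^2 = (10^1)^2 = 10^2 = 100
10^4 = (10^2)^2 = 100^2 = 10000
10^8 = (10^4)^2 = 10000^2 = 100000000
10^16 = (10^8)^2 = 100000000^2 = 10000000000000000
10^32 = (10^16)^2 = 10000000000000000^2 = 100000000000000000000000000000000
10^33 = 10 * 10^32 = 10 * 100000000000000000000000000000000 = 1000000000000000000000000000000000

Result: 1000000000000000000000000000000000
Multiplications needed: 6 (6 lines after 10^1)

10^33 = 1000000000000000000000000000000000. Using exponentiation by squaring, this requires 6 multiplications. The key idea: if the exponent is even, square the half-power; if odd, multiply by the base once.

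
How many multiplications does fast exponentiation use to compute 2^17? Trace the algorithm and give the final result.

Computing 2^17 by squaring (build up from 2^1; each line after the first costs one multiplication):

2^1 = 2
2^2 = (2^1)^2 = 2^2 = 4
2^4 = (2^2)^2 = 4^2 = 16
2^8 = (2^4)^2 = 16^2 = 256
2^16 = (2^8)^2 = 256^2 = 65536
2^17 = 2 * 2^16 = 2 * 65536 = 131072

Result: 131072
Multiplications needed: 5 (5 lines after 2^1)

2^17 = 131072. Using exponentiation by squaring, this requires 5 multiplications. The key idea: if the exponent is even, square the half-power; if odd, multiply by the base once.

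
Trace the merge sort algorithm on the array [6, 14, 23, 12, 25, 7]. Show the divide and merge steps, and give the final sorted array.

Merge sort trace:

Split: [6, 14, 23, 12, 25, 7] -> [6, 14, 23] and [12, 25, 7]
  Split: [6, 14, 23] -> [6] and [14, 23]
    Split: [14, 23] -> [14] and [23]
    Merge: [14] + [23] -> [14, 23]
  Merge: [6] + [14, 23] -> [6, 14, 23]
  Split: [12, 25, 7] -> [12] and [25, 7]
    Split: [25, 7] -> [25] and [7]
    Merge: [25] + [7] -> [7, 25]
  Merge: [12] + [7, 25] -> [7, 12, 25]
Merge: [6, 14, 23] + [7, 12, 25] -> [6, 7, 12, 14, 23, 25]

Final sorted array: [6, 7, 12, 14, 23, 25]

The merge sort proceeds by recursively splitting the array and merging sorted halves.
After all merges, the sorted array is [6, 7, 12, 14, 23, 25].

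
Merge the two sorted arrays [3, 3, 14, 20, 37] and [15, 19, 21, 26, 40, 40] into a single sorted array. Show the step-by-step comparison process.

Merging process:

Compare 3 vs 15: take 3 from left. Merged: [3]
Compare 3 vs 15: take 3 from left. Merged: [3, 3]
Compare 14 vs 15: take 14 from left. Merged: [3, 3, 14]
Compare 20 vs 15: take 15 from right. Merged: [3, 3, 14, 15]
Compare 20 vs 19: take 19 from right. Merged: [3, 3, 14, 15, 19]
Compare 20 vs 21: take 20 from left. Merged: [3, 3, 14, 15, 19, 20]
Compare 37 vs 21: take 21 from right. Merged: [3, 3, 14, 15, 19, 20, 21]
Compare 37 vs 26: take 26 from right. Merged: [3, 3, 14, 15, 19, 20, 21, 26]
Compare 37 vs 40: take 37 from left. Merged: [3, 3, 14, 15, 19, 20, 21, 26, 37]
Append remaining from right: [40, 40]. Merged: [3, 3, 14, 15, 19, 20, 21, 26, 37, 40, 40]

Final merged array: [3, 3, 14, 15, 19, 20, 21, 26, 37, 40, 40]
Total comparisons: 9

The merged array is [3, 3, 14, 15, 19, 20, 21, 26, 37, 40, 40], requiring 9 comparisons. The merge step runs in O(n) time where n is the total number of elements.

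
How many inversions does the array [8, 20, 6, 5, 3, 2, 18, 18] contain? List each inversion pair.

Finding inversions in [8, 20, 6, 5, 3, 2, 18, 18]:

(0, 2): arr[0]=8 > arr[2]=6
(0, 3): arr[0]=8 > arr[3]=5
(0, 4): arr[0]=8 > arr[4]=3
(0, 5): arr[0]=8 > arr[5]=2
(1, 2): arr[1]=20 > arr[2]=6
(1, 3): arr[1]=20 > arr[3]=5
(1, 4): arr[1]=20 > arr[4]=3
(1, 5): arr[1]=20 > arr[5]=2
(1, 6): arr[1]=20 > arr[6]=18
(1, 7): arr[1]=20 > arr[7]=18
(2, 3): arr[2]=6 > arr[3]=5
(2, 4): arr[2]=6 > arr[4]=3
(2, 5): arr[2]=6 > arr[5]=2
(3, 4): arr[3]=5 > arr[4]=3
(3, 5): arr[3]=5 > arr[5]=2
(4, 5): arr[4]=3 > arr[5]=2

Total inversions: 16

The array has 16 inversion(s): (0,2), (0,3), (0,4), (0,5), (1,2), (1,3), (1,4), (1,5), (1,6), (1,7), (2,3), (2,4), (2,5), (3,4), (3,5), (4,5). Each pair (i,j) satisfies i < j and arr[i] > arr[j].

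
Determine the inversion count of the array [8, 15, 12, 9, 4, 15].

Finding inversions in [8, 15, 12, 9, 4, 15]:

(0, 4): arr[0]=8 > arr[4]=4
(1, 2): arr[1]=15 > arr[2]=12
(1, 3): arr[1]=15 > arr[3]=9
(1, 4): arr[1]=15 > arr[4]=4
(2, 3): arr[2]=12 > arr[3]=9
(2, 4): arr[2]=12 > arr[4]=4
(3, 4): arr[3]=9 > arr[4]=4

Total inversions: 7

The array has 7 inversion(s): (0,4), (1,2), (1,3), (1,4), (2,3), (2,4), (3,4). Each pair (i,j) satisfies i < j and arr[i] > arr[j].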